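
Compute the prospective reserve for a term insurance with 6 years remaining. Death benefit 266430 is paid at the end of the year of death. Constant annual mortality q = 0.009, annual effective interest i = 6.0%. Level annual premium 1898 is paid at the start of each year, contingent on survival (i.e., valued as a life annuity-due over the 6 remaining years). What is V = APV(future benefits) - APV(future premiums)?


v = 1/(1+i) = 0.943396
APV(future benefits) per unit = sum_{k=0}^{5} k_p_x * q * v^(k+1) = 0.043338
APV(future benefits) = 266430 * 0.043338 = 11546.648
Life annuity-due factor ä_{x:6} = sum_{k=0}^{5} k_p_x * v^k = 5.1043
APV(future premiums) = 1898 * 5.1043 = 9687.9606
V = 11546.648 - 9687.9606
= 1858.6874


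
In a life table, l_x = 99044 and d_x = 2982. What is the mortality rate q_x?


q_x = d_x / l_x
= 2982 / 99044
= 0.0301


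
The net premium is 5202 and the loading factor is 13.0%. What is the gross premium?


Gross = net * (1 + loading)
= 5202 * (1 + 0.13)
= 5202 * 1.13
= 5878.26


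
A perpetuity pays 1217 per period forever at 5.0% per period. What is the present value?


PV = PMT / i
= 1217 / 0.05
= 24340.0


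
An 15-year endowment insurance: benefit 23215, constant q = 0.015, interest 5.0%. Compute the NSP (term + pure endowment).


Term component = 3303.0706
Pure endowment = 15_p_x * v^15 * benefit = 0.797156 * 0.481017 * 23215 = 8901.694
NSP = 12204.7646


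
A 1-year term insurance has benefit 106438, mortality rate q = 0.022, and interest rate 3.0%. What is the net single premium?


NSP = benefit * q * v
v = 1/(1+i) = 0.970874
NSP = 106438 * 0.022 * 0.970874
= 2273.433


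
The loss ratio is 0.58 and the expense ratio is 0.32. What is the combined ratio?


Combined ratio = loss ratio + expense ratio
= 0.58 + 0.32
= 0.9


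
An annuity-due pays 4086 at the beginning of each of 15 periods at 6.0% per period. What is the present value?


PV_due = PMT * (1-(1+i)^(-n))/i * (1+i)
PV_immediate = 39684.2494
PV_due = 39684.2494 * 1.06
= 42065.3043


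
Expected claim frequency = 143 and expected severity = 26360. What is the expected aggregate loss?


E[S] = E[N] * E[X]
= 143 * 26360
= 3.7695e+06


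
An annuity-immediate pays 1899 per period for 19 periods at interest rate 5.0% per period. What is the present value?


PV = PMT * (1 - (1+i)^(-n)) / i
= 1899 * (1 - (1+0.05)^(-19)) / 0.05
= 1899 * (1 - 0.395734) / 0.05
= 1899 * 12.085321
= 22950.0243


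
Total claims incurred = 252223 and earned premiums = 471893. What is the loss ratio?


Loss ratio = claims / premiums
= 252223 / 471893
= 0.5345


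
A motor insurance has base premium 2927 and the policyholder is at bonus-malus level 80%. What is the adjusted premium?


adjusted = base * BM_level / 100
= 2927 * 80 / 100
= 2927 * 0.8
= 2341.6


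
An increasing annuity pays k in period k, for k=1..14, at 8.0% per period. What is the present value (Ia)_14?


(Ia)_n = sum_{k=1}^{n} k * v^k, v = 1/(1+i)
v = 0.925926
Sum computed term by term:
(Ia)_14 = 51.7165


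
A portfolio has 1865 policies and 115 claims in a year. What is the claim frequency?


frequency = claims / policies
= 115 / 1865
= 0.0617


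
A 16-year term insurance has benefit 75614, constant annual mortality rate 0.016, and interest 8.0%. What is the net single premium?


NSP = benefit * sum_{k=0}^{n-1} k_p_x * q * v^(k+1)
With constant q=0.016, v=0.925926
Sum = 0.129084
NSP = 75614 * 0.129084
= 9760.5403


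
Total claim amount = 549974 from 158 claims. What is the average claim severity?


severity = total / number
= 549974 / 158
= 3480.8481


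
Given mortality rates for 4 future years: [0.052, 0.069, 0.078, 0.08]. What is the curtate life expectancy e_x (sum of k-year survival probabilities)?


e_x = sum_{k=1}^{n} k_p_x
k_p_x values:
  1_p_x = 0.948
  2_p_x = 0.882588
  3_p_x = 0.813746
  4_p_x = 0.748646
e_x = 3.393


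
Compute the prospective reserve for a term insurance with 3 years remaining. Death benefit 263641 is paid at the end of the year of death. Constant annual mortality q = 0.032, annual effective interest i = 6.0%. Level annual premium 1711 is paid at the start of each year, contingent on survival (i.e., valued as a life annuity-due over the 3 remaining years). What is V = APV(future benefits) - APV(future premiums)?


v = 1/(1+i) = 0.943396
APV(future benefits) per unit = sum_{k=0}^{2} k_p_x * q * v^(k+1) = 0.082933
APV(future benefits) = 263641 * 0.082933 = 21864.5386
Life annuity-due factor ä_{x:3} = sum_{k=0}^{2} k_p_x * v^k = 2.747156
APV(future premiums) = 1711 * 2.747156 = 4700.3832
V = 21864.5386 - 4700.3832
= 17164.1554


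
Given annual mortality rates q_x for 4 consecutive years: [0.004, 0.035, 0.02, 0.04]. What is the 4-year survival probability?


p_k = 1 - q_k for each year
Survival = product of (1 - q_k)
= 0.996 * 0.965 * 0.98 * 0.96
= 0.9042


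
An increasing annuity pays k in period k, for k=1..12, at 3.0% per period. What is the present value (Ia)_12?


(Ia)_n = sum_{k=1}^{n} k * v^k, v = 1/(1+i)
v = 0.970874
Sum computed term by term:
(Ia)_12 = 61.2022


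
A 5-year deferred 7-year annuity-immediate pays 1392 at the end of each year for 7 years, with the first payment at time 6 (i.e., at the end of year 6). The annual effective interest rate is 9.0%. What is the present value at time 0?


PV at time 5 of the 7-year annuity-immediate:
a_n = 1392 * (1-(1+0.09)^(-7))/0.09 = 7005.8703
Discount back 5 years to time 0:
PV = 7005.8703 * (1+0.09)^(-5)
= 7005.8703 * 0.649931
= 4553.335


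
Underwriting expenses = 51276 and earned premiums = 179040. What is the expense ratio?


Expense ratio = expenses / premiums
= 51276 / 179040
= 0.2864


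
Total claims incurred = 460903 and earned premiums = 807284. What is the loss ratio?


Loss ratio = claims / premiums
= 460903 / 807284
= 0.5709


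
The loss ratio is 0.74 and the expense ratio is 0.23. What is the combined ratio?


Combined ratio = loss ratio + expense ratio
= 0.74 + 0.23
= 0.97


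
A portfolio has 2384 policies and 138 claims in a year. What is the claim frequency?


frequency = claims / policies
= 138 / 2384
= 0.0579


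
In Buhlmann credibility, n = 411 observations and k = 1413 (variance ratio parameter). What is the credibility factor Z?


Z = n / (n + k)
= 411 / (411 + 1413)
= 411 / 1824
= 0.2253


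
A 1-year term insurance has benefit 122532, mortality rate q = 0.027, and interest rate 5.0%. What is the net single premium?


NSP = benefit * q * v
v = 1/(1+i) = 0.952381
NSP = 122532 * 0.027 * 0.952381
= 3150.8229


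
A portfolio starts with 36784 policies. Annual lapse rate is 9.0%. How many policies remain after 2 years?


remaining = initial * (1 - lapse)^years
= 36784 * (1 - 0.09)^2
= 36784 * 0.8281
= 30460.8304


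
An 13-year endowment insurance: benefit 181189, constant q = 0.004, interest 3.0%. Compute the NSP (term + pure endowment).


Term component = 7537.9024
Pure endowment = 13_p_x * v^13 * benefit = 0.94923 * 0.680951 * 181189 = 117116.8294
NSP = 124654.7318


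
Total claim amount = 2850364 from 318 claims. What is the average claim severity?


severity = total / number
= 2850364 / 318
= 8963.4088


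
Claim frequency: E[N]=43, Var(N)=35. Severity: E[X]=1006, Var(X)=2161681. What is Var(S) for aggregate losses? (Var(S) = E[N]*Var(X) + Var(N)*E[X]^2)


Var(S) = E[N]*Var(X) + Var(N)*E[X]^2
= 43*2161681 + 35*1006^2
= 92952283 + 35421260
= 1.2837e+08


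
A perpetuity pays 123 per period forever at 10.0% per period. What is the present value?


PV = PMT / i
= 123 / 0.1
= 1230.0


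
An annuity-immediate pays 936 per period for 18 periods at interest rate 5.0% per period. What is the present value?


PV = PMT * (1 - (1+i)^(-n)) / i
= 936 * (1 - (1+0.05)^(-18)) / 0.05
= 936 * (1 - 0.415521) / 0.05
= 936 * 11.689587
= 10941.4533


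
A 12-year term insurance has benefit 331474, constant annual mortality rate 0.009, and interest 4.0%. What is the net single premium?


NSP = benefit * sum_{k=0}^{n-1} k_p_x * q * v^(k+1)
With constant q=0.009, v=0.961538
Sum = 0.080746
NSP = 331474 * 0.080746
= 26765.2847


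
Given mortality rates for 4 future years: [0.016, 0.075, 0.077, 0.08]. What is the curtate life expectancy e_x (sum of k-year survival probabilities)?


e_x = sum_{k=1}^{n} k_p_x
k_p_x values:
  1_p_x = 0.984
  2_p_x = 0.9102
  3_p_x = 0.840115
  4_p_x = 0.772905
e_x = 3.5072


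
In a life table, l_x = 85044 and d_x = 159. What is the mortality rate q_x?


q_x = d_x / l_x
= 159 / 85044
= 0.0019


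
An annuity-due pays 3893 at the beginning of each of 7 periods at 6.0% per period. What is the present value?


PV_due = PMT * (1-(1+i)^(-n))/i * (1+i)
PV_immediate = 21732.2109
PV_due = 21732.2109 * 1.06
= 23036.1436


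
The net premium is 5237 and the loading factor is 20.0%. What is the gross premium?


Gross = net * (1 + loading)
= 5237 * (1 + 0.2)
= 5237 * 1.2
= 6284.4


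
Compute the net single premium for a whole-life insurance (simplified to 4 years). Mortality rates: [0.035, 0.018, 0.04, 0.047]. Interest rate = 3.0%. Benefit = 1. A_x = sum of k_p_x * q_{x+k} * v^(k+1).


v = 0.970874
Year 0: k_p_x=1.0, q=0.035, term=0.033981
Year 1: k_p_x=0.965, q=0.018, term=0.016373
Year 2: k_p_x=0.94763, q=0.04, term=0.034689
Year 3: k_p_x=0.909725, q=0.047, term=0.037989
A_x = 0.123


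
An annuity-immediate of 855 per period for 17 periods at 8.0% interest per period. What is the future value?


FV = PMT * ((1+i)^n - 1) / i
= 855 * ((1.08)^17 - 1) / 0.08
= 855 * (3.700018 - 1) / 0.08
= 28856.443


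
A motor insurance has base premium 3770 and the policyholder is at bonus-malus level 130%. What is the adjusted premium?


adjusted = base * BM_level / 100
= 3770 * 130 / 100
= 3770 * 1.3
= 4901.0


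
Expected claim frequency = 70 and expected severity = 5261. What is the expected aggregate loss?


E[S] = E[N] * E[X]
= 70 * 5261
= 368270


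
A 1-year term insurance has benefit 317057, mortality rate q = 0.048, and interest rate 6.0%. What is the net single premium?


NSP = benefit * q * v
v = 1/(1+i) = 0.943396
NSP = 317057 * 0.048 * 0.943396
= 14357.2981


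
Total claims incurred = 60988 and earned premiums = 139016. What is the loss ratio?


Loss ratio = claims / premiums
= 60988 / 139016
= 0.4387


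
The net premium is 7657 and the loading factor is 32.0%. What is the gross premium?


Gross = net * (1 + loading)
= 7657 * (1 + 0.32)
= 7657 * 1.32
= 10107.24


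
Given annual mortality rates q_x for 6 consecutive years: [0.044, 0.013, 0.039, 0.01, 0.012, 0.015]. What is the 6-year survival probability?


p_k = 1 - q_k for each year
Survival = product of (1 - q_k)
= 0.956 * 0.987 * 0.961 * 0.99 * 0.988 * 0.985
= 0.8736


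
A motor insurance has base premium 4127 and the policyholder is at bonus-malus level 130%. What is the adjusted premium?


adjusted = base * BM_level / 100
= 4127 * 130 / 100
= 4127 * 1.3
= 5365.1


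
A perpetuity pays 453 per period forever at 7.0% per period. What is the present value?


PV = PMT / i
= 453 / 0.07
= 6471.4286


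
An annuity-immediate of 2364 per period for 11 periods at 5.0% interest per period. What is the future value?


FV = PMT * ((1+i)^n - 1) / i
= 2364 * ((1.05)^11 - 1) / 0.05
= 2364 * (1.710339 - 1) / 0.05
= 33584.8449


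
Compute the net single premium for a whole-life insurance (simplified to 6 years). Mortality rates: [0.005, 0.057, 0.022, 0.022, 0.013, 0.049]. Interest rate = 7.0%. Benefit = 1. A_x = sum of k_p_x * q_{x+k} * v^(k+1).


v = 0.934579
Year 0: k_p_x=1.0, q=0.005, term=0.004673
Year 1: k_p_x=0.995, q=0.057, term=0.049537
Year 2: k_p_x=0.938285, q=0.022, term=0.01685
Year 3: k_p_x=0.917643, q=0.022, term=0.015401
Year 4: k_p_x=0.897455, q=0.013, term=0.008318
Year 5: k_p_x=0.885788, q=0.049, term=0.028922
A_x = 0.1237


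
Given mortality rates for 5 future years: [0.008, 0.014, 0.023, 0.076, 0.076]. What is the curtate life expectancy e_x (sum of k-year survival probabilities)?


e_x = sum_{k=1}^{n} k_p_x
k_p_x values:
  1_p_x = 0.992
  2_p_x = 0.978112
  3_p_x = 0.955615
  4_p_x = 0.882989
  5_p_x = 0.815882
e_x = 4.6246


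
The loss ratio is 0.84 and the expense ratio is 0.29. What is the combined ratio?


Combined ratio = loss ratio + expense ratio
= 0.84 + 0.29
= 1.13


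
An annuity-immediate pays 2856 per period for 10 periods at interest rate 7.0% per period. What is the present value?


PV = PMT * (1 - (1+i)^(-n)) / i
= 2856 * (1 - (1+0.07)^(-10)) / 0.07
= 2856 * (1 - 0.508349) / 0.07
= 2856 * 7.023582
= 20059.3489


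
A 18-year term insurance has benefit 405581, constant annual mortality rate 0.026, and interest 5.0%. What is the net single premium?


NSP = benefit * sum_{k=0}^{n-1} k_p_x * q * v^(k+1)
With constant q=0.026, v=0.952381
Sum = 0.253632
NSP = 405581 * 0.253632
= 102868.1921


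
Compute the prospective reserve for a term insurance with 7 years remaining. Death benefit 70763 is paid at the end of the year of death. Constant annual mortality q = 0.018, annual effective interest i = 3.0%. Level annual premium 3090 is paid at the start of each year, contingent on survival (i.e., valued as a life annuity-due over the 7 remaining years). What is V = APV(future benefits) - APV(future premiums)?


v = 1/(1+i) = 0.970874
APV(future benefits) per unit = sum_{k=0}^{6} k_p_x * q * v^(k+1) = 0.106496
APV(future benefits) = 70763 * 0.106496 = 7535.9612
Life annuity-due factor ä_{x:7} = sum_{k=0}^{6} k_p_x * v^k = 6.093925
APV(future premiums) = 3090 * 6.093925 = 18830.2295
V = 7535.9612 - 18830.2295
= -11294.2684


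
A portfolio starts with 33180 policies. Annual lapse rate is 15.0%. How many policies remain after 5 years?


remaining = initial * (1 - lapse)^years
= 33180 * (1 - 0.15)^5
= 33180 * 0.443705
= 14722.1423


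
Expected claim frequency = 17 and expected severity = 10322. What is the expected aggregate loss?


E[S] = E[N] * E[X]
= 17 * 10322
= 175474


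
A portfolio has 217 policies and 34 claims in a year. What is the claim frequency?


frequency = claims / policies
= 34 / 217
= 0.1567


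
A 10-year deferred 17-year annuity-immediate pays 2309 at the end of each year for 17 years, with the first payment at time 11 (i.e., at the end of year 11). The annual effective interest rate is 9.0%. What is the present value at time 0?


PV at time 10 of the 17-year annuity-immediate:
a_n = 2309 * (1-(1+0.09)^(-17))/0.09 = 19727.2448
Discount back 10 years to time 0:
PV = 19727.2448 * (1+0.09)^(-10)
= 19727.2448 * 0.422411
= 8333.0014


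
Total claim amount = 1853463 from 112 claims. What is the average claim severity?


severity = total / number
= 1853463 / 112
= 16548.7768


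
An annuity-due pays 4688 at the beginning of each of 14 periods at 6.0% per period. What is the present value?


PV_due = PMT * (1-(1+i)^(-n))/i * (1+i)
PV_immediate = 43574.8846
PV_due = 43574.8846 * 1.06
= 46189.3777


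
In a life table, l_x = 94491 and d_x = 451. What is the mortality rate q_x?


q_x = d_x / l_x
= 451 / 94491
= 0.0048


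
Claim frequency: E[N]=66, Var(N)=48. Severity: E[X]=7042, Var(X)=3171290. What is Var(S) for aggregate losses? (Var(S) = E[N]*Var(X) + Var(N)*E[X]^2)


Var(S) = E[N]*Var(X) + Var(N)*E[X]^2
= 66*3171290 + 48*7042^2
= 209305140 + 2380308672
= 2.5896e+09


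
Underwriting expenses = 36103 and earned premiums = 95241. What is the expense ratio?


Expense ratio = expenses / premiums
= 36103 / 95241
= 0.3791


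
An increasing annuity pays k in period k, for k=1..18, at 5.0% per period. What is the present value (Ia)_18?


(Ia)_n = sum_{k=1}^{n} k * v^k, v = 1/(1+i)
v = 0.952381
Sum computed term by term:
(Ia)_18 = 95.8939


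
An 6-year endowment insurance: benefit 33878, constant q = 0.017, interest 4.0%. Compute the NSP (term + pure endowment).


Term component = 2899.3147
Pure endowment = 6_p_x * v^6 * benefit = 0.902238 * 0.790315 * 33878 = 24156.7684
NSP = 27056.0831


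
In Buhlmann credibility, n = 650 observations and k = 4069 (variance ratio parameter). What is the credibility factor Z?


Z = n / (n + k)
= 650 / (650 + 4069)
= 650 / 4719
= 0.1377


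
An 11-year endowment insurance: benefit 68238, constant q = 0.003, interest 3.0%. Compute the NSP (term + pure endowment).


Term component = 1867.6382
Pure endowment = 11_p_x * v^11 * benefit = 0.967491 * 0.722421 * 68238 = 47693.9793
NSP = 49561.6176


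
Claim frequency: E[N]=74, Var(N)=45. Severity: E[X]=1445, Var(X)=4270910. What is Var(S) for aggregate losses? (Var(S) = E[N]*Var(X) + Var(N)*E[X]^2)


Var(S) = E[N]*Var(X) + Var(N)*E[X]^2
= 74*4270910 + 45*1445^2
= 316047340 + 93961125
= 4.1001e+08


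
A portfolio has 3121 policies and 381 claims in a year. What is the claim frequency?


frequency = claims / policies
= 381 / 3121
= 0.1221


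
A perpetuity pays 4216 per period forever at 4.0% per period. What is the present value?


PV = PMT / i
= 4216 / 0.04
= 105400.0


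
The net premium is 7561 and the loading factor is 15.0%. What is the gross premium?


Gross = net * (1 + loading)
= 7561 * (1 + 0.15)
= 7561 * 1.15
= 8695.15


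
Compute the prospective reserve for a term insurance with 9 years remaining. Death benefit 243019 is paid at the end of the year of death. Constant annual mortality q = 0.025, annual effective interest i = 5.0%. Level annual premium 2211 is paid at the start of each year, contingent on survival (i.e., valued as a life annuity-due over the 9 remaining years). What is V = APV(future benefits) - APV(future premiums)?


v = 1/(1+i) = 0.952381
APV(future benefits) per unit = sum_{k=0}^{8} k_p_x * q * v^(k+1) = 0.162246
APV(future benefits) = 243019 * 0.162246 = 39428.9815
Life annuity-due factor ä_{x:9} = sum_{k=0}^{8} k_p_x * v^k = 6.814353
APV(future premiums) = 2211 * 6.814353 = 15066.5342
V = 39428.9815 - 15066.5342
= 24362.4473


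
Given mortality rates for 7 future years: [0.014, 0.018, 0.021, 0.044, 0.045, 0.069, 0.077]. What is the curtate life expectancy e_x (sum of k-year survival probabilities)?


e_x = sum_{k=1}^{n} k_p_x
k_p_x values:
  1_p_x = 0.986
  2_p_x = 0.968252
  3_p_x = 0.947919
  4_p_x = 0.90621
  5_p_x = 0.865431
  6_p_x = 0.805716
  7_p_x = 0.743676
e_x = 6.2232


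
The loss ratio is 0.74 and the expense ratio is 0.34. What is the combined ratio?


Combined ratio = loss ratio + expense ratio
= 0.74 + 0.34
= 1.08


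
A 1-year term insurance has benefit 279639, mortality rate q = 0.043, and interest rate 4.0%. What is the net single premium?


NSP = benefit * q * v
v = 1/(1+i) = 0.961538
NSP = 279639 * 0.043 * 0.961538
= 11561.9971


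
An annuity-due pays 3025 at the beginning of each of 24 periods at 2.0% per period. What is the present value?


PV_due = PMT * (1-(1+i)^(-n))/i * (1+i)
PV_immediate = 57214.6249
PV_due = 57214.6249 * 1.02
= 58358.9174


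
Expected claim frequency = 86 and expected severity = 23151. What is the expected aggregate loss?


E[S] = E[N] * E[X]
= 86 * 23151
= 1.9910e+06


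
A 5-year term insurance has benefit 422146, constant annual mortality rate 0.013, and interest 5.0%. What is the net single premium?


NSP = benefit * sum_{k=0}^{n-1} k_p_x * q * v^(k+1)
With constant q=0.013, v=0.952381
Sum = 0.054909
NSP = 422146 * 0.054909
= 23179.4854


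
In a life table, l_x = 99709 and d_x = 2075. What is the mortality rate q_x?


q_x = d_x / l_x
= 2075 / 99709
= 0.0208


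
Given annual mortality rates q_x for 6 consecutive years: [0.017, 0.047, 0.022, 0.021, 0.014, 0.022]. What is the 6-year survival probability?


p_k = 1 - q_k for each year
Survival = product of (1 - q_k)
= 0.983 * 0.953 * 0.978 * 0.979 * 0.986 * 0.978
= 0.8649


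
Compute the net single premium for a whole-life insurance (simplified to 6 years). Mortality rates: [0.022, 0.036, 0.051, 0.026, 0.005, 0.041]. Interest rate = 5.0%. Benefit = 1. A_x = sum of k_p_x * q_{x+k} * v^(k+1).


v = 0.952381
Year 0: k_p_x=1.0, q=0.022, term=0.020952
Year 1: k_p_x=0.978, q=0.036, term=0.031935
Year 2: k_p_x=0.942792, q=0.051, term=0.041535
Year 3: k_p_x=0.89471, q=0.026, term=0.019138
Year 4: k_p_x=0.871447, q=0.005, term=0.003414
Year 5: k_p_x=0.86709, q=0.041, term=0.026528
A_x = 0.1435


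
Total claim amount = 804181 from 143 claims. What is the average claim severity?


severity = total / number
= 804181 / 143
= 5623.6434


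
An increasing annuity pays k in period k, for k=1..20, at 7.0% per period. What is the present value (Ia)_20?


(Ia)_n = sum_{k=1}^{n} k * v^k, v = 1/(1+i)
v = 0.934579
Sum computed term by term:
(Ia)_20 = 88.1031


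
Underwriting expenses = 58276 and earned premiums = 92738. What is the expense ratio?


Expense ratio = expenses / premiums
= 58276 / 92738
= 0.6284


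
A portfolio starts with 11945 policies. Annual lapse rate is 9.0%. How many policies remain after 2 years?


remaining = initial * (1 - lapse)^years
= 11945 * (1 - 0.09)^2
= 11945 * 0.8281
= 9891.6545


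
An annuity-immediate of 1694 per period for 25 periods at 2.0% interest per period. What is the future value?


FV = PMT * ((1+i)^n - 1) / i
= 1694 * ((1.02)^25 - 1) / 0.02
= 1694 * (1.640606 - 1) / 0.02
= 54259.3277


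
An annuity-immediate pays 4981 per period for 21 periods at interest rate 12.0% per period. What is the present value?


PV = PMT * (1 - (1+i)^(-n)) / i
= 4981 * (1 - (1+0.12)^(-21)) / 0.12
= 4981 * (1 - 0.09256) / 0.12
= 4981 * 7.562003
= 37666.3381


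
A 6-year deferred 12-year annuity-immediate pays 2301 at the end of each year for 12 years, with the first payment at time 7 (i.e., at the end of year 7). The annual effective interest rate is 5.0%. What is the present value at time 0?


PV at time 6 of the 12-year annuity-immediate:
a_n = 2301 * (1-(1+0.05)^(-12))/0.05 = 20394.342
Discount back 6 years to time 0:
PV = 20394.342 * (1+0.05)^(-6)
= 20394.342 * 0.746215
= 15218.572


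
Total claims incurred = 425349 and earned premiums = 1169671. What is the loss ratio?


Loss ratio = claims / premiums
= 425349 / 1169671
= 0.3636


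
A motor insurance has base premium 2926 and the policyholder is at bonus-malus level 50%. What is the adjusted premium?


adjusted = base * BM_level / 100
= 2926 * 50 / 100
= 2926 * 0.5
= 1463.0


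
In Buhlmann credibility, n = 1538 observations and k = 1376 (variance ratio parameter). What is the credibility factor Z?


Z = n / (n + k)
= 1538 / (1538 + 1376)
= 1538 / 2914
= 0.5278


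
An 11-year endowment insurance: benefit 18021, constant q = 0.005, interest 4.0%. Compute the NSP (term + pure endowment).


Term component = 771.4312
Pure endowment = 11_p_x * v^11 * benefit = 0.946355 * 0.649581 * 18021 = 11078.1194
NSP = 11849.5506


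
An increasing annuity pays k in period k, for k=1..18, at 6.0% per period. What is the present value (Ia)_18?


(Ia)_n = sum_{k=1}^{n} k * v^k, v = 1/(1+i)
v = 0.943396
Sum computed term by term:
(Ia)_18 = 86.1845


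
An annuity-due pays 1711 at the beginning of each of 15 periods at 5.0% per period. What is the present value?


PV_due = PMT * (1-(1+i)^(-n))/i * (1+i)
PV_immediate = 17759.5949
PV_due = 17759.5949 * 1.05
= 18647.5746


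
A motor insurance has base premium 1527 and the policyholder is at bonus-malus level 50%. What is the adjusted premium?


adjusted = base * BM_level / 100
= 1527 * 50 / 100
= 1527 * 0.5
= 763.5


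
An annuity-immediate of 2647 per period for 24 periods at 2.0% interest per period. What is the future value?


FV = PMT * ((1+i)^n - 1) / i
= 2647 * ((1.02)^24 - 1) / 0.02
= 2647 * (1.608437 - 1) / 0.02
= 80526.67


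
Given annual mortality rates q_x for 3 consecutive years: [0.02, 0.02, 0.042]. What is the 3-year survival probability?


p_k = 1 - q_k for each year
Survival = product of (1 - q_k)
= 0.98 * 0.98 * 0.958
= 0.9201


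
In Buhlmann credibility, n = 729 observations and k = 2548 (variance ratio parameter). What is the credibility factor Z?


Z = n / (n + k)
= 729 / (729 + 2548)
= 729 / 3277
= 0.2225


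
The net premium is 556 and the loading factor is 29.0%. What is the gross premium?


Gross = net * (1 + loading)
= 556 * (1 + 0.29)
= 556 * 1.29
= 717.24


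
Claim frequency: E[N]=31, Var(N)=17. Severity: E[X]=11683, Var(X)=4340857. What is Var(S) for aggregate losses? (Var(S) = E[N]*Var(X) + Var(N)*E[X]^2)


Var(S) = E[N]*Var(X) + Var(N)*E[X]^2
= 31*4340857 + 17*11683^2
= 134566567 + 2320372313
= 2.4549e+09


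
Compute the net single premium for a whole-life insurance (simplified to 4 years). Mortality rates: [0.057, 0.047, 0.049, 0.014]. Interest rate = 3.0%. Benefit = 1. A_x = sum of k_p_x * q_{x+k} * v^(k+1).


v = 0.970874
Year 0: k_p_x=1.0, q=0.057, term=0.05534
Year 1: k_p_x=0.943, q=0.047, term=0.041777
Year 2: k_p_x=0.898679, q=0.049, term=0.040299
Year 3: k_p_x=0.854644, q=0.014, term=0.010631
A_x = 0.148


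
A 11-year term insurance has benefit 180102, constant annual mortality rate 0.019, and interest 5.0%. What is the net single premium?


NSP = benefit * sum_{k=0}^{n-1} k_p_x * q * v^(k+1)
With constant q=0.019, v=0.952381
Sum = 0.144991
NSP = 180102 * 0.144991
= 26113.21


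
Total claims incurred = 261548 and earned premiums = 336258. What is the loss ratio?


Loss ratio = claims / premiums
= 261548 / 336258
= 0.7778


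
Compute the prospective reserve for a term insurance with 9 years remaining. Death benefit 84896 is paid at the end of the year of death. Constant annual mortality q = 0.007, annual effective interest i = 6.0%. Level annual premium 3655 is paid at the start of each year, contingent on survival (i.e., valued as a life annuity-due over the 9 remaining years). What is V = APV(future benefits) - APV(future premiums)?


v = 1/(1+i) = 0.943396
APV(future benefits) per unit = sum_{k=0}^{8} k_p_x * q * v^(k+1) = 0.046426
APV(future benefits) = 84896 * 0.046426 = 3941.3885
Life annuity-due factor ä_{x:9} = sum_{k=0}^{8} k_p_x * v^k = 7.030235
APV(future premiums) = 3655 * 7.030235 = 25695.5087
V = 3941.3885 - 25695.5087
= -21754.1202


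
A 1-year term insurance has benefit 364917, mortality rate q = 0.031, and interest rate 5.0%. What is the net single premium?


NSP = benefit * q * v
v = 1/(1+i) = 0.952381
NSP = 364917 * 0.031 * 0.952381
= 10773.74


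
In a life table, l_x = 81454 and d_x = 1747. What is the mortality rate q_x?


q_x = d_x / l_x
= 1747 / 81454
= 0.0214


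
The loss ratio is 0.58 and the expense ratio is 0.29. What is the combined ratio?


Combined ratio = loss ratio + expense ratio
= 0.58 + 0.29
= 0.87


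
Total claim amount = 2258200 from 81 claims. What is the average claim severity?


severity = total / number
= 2258200 / 81
= 27879.0123


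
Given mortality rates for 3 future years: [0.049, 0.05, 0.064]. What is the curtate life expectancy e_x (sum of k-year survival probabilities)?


e_x = sum_{k=1}^{n} k_p_x
k_p_x values:
  1_p_x = 0.951
  2_p_x = 0.90345
  3_p_x = 0.845629
e_x = 2.7001


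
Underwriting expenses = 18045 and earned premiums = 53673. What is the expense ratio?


Expense ratio = expenses / premiums
= 18045 / 53673
= 0.3362


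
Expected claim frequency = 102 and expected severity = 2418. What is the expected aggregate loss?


E[S] = E[N] * E[X]
= 102 * 2418
= 246636


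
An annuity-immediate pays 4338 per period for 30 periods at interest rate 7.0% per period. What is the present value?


PV = PMT * (1 - (1+i)^(-n)) / i
= 4338 * (1 - (1+0.07)^(-30)) / 0.07
= 4338 * (1 - 0.131367) / 0.07
= 4338 * 12.409041
= 53830.4207


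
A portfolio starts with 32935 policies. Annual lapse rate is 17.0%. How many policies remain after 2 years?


remaining = initial * (1 - lapse)^years
= 32935 * (1 - 0.17)^2
= 32935 * 0.6889
= 22688.9215


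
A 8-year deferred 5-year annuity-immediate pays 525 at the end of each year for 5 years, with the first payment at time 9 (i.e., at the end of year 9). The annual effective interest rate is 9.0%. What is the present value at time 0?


PV at time 8 of the 5-year annuity-immediate:
a_n = 525 * (1-(1+0.09)^(-5))/0.09 = 2042.0669
Discount back 8 years to time 0:
PV = 2042.0669 * (1+0.09)^(-8)
= 2042.0669 * 0.501866
= 1024.8445


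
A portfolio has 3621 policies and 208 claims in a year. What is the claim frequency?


frequency = claims / policies
= 208 / 3621
= 0.0574


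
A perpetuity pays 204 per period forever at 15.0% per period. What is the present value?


PV = PMT / i
= 204 / 0.15
= 1360.0


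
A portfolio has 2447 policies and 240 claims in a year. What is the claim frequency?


frequency = claims / policies
= 240 / 2447
= 0.0981


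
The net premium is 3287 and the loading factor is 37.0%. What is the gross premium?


Gross = net * (1 + loading)
= 3287 * (1 + 0.37)
= 3287 * 1.37
= 4503.19


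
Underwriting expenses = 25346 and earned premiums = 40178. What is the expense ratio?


Expense ratio = expenses / premiums
= 25346 / 40178
= 0.6308


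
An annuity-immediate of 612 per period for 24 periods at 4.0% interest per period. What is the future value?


FV = PMT * ((1+i)^n - 1) / i
= 612 * ((1.04)^24 - 1) / 0.04
= 612 * (2.563304 - 1) / 0.04
= 23918.5537


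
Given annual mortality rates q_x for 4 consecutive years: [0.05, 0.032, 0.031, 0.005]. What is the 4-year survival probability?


p_k = 1 - q_k for each year
Survival = product of (1 - q_k)
= 0.95 * 0.968 * 0.969 * 0.995
= 0.8866


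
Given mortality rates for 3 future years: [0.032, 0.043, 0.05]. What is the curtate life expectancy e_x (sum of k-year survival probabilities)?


e_x = sum_{k=1}^{n} k_p_x
k_p_x values:
  1_p_x = 0.968
  2_p_x = 0.926376
  3_p_x = 0.880057
e_x = 2.7744


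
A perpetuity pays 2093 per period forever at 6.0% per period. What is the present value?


PV = PMT / i
= 2093 / 0.06
= 34883.3333


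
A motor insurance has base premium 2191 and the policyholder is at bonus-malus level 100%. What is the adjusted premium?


adjusted = base * BM_level / 100
= 2191 * 100 / 100
= 2191 * 1.0
= 2191.0


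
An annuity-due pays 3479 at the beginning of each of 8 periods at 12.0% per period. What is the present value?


PV_due = PMT * (1-(1+i)^(-n))/i * (1+i)
PV_immediate = 17282.4187
PV_due = 17282.4187 * 1.12
= 19356.309


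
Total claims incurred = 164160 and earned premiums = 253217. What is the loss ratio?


Loss ratio = claims / premiums
= 164160 / 253217
= 0.6483


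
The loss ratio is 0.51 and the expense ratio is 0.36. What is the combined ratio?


Combined ratio = loss ratio + expense ratio
= 0.51 + 0.36
= 0.87


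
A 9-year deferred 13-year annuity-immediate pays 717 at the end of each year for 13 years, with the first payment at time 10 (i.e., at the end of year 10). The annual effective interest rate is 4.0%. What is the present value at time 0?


PV at time 9 of the 13-year annuity-immediate:
a_n = 717 * (1-(1+0.04)^(-13))/0.04 = 7159.7095
Discount back 9 years to time 0:
PV = 7159.7095 * (1+0.04)^(-9)
= 7159.7095 * 0.702587
= 5030.3169


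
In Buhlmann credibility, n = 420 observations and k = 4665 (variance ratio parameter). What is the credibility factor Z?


Z = n / (n + k)
= 420 / (420 + 4665)
= 420 / 5085
= 0.0826


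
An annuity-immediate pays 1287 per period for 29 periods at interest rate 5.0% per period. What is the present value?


PV = PMT * (1 - (1+i)^(-n)) / i
= 1287 * (1 - (1+0.05)^(-29)) / 0.05
= 1287 * (1 - 0.242946) / 0.05
= 1287 * 15.141074
= 19486.5617


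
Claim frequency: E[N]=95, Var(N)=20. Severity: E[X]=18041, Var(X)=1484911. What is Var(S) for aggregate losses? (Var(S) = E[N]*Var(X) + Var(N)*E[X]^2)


Var(S) = E[N]*Var(X) + Var(N)*E[X]^2
= 95*1484911 + 20*18041^2
= 141066545 + 6509553620
= 6.6506e+09


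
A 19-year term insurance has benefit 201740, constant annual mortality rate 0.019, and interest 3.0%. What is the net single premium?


NSP = benefit * sum_{k=0}^{n-1} k_p_x * q * v^(k+1)
With constant q=0.019, v=0.970874
Sum = 0.234166
NSP = 201740 * 0.234166
= 47240.5782


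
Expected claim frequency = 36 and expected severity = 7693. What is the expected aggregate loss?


E[S] = E[N] * E[X]
= 36 * 7693
= 276948


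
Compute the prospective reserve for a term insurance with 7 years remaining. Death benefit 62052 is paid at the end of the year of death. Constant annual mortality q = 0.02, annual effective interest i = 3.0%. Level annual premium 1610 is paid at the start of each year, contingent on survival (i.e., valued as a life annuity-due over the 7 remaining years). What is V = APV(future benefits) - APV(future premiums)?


v = 1/(1+i) = 0.970874
APV(future benefits) per unit = sum_{k=0}^{6} k_p_x * q * v^(k+1) = 0.117654
APV(future benefits) = 62052 * 0.117654 = 7300.6536
Life annuity-due factor ä_{x:7} = sum_{k=0}^{6} k_p_x * v^k = 6.059171
APV(future premiums) = 1610 * 6.059171 = 9755.2648
V = 7300.6536 - 9755.2648
= -2454.6112


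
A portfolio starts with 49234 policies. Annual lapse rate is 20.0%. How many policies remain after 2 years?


remaining = initial * (1 - lapse)^years
= 49234 * (1 - 0.2)^2
= 49234 * 0.64
= 31509.76


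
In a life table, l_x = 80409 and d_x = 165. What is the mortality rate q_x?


q_x = d_x / l_x
= 165 / 80409
= 0.0021


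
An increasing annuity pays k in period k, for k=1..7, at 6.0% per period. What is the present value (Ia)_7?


(Ia)_n = sum_{k=1}^{n} k * v^k, v = 1/(1+i)
v = 0.943396
Sum computed term by term:
(Ia)_7 = 21.0321


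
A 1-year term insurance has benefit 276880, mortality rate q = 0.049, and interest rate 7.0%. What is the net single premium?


NSP = benefit * q * v
v = 1/(1+i) = 0.934579
NSP = 276880 * 0.049 * 0.934579
= 12679.5514


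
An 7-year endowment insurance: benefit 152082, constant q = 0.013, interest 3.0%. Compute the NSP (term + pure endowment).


Term component = 11865.8844
Pure endowment = 7_p_x * v^7 * benefit = 0.912473 * 0.813092 * 152082 = 112833.3054
NSP = 124699.1898


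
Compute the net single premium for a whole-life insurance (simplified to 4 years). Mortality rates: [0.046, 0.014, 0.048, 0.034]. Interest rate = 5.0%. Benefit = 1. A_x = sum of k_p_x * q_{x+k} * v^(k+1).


v = 0.952381
Year 0: k_p_x=1.0, q=0.046, term=0.04381
Year 1: k_p_x=0.954, q=0.014, term=0.012114
Year 2: k_p_x=0.940644, q=0.048, term=0.039003
Year 3: k_p_x=0.895493, q=0.034, term=0.025049
A_x = 0.12


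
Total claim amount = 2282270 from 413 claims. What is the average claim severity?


severity = total / number
= 2282270 / 413
= 5526.0775


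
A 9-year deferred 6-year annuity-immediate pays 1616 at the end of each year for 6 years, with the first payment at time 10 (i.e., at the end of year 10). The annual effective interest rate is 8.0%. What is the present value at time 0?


PV at time 9 of the 6-year annuity-immediate:
a_n = 1616 * (1-(1+0.08)^(-6))/0.08 = 7470.5735
Discount back 9 years to time 0:
PV = 7470.5735 * (1+0.08)^(-9)
= 7470.5735 * 0.500249
= 3737.1467


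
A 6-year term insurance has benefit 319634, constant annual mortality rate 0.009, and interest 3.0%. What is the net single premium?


NSP = benefit * sum_{k=0}^{n-1} k_p_x * q * v^(k+1)
With constant q=0.009, v=0.970874
Sum = 0.047708
NSP = 319634 * 0.047708
= 15249.085


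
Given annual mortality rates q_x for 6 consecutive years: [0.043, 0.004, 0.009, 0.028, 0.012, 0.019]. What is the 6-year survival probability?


p_k = 1 - q_k for each year
Survival = product of (1 - q_k)
= 0.957 * 0.996 * 0.991 * 0.972 * 0.988 * 0.981
= 0.8899


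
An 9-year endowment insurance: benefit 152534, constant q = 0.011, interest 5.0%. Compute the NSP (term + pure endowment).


Term component = 11455.4879
Pure endowment = 9_p_x * v^9 * benefit = 0.905246 * 0.644609 * 152534 = 89008.1126
NSP = 100463.6005


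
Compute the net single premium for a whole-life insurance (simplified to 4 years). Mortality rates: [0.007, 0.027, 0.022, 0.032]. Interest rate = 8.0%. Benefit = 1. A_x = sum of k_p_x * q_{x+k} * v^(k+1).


v = 0.925926
Year 0: k_p_x=1.0, q=0.007, term=0.006481
Year 1: k_p_x=0.993, q=0.027, term=0.022986
Year 2: k_p_x=0.966189, q=0.022, term=0.016874
Year 3: k_p_x=0.944933, q=0.032, term=0.022226
A_x = 0.0686


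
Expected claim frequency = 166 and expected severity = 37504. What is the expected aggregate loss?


E[S] = E[N] * E[X]
= 166 * 37504
= 6.2257e+06


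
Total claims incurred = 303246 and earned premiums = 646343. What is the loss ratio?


Loss ratio = claims / premiums
= 303246 / 646343
= 0.4692


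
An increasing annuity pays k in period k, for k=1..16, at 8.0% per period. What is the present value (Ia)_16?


(Ia)_n = sum_{k=1}^{n} k * v^k, v = 1/(1+i)
v = 0.925926
Sum computed term by term:
(Ia)_16 = 61.1154


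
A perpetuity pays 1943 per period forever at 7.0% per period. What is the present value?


PV = PMT / i
= 1943 / 0.07
= 27757.1429


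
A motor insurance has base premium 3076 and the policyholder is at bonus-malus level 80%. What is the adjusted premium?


adjusted = base * BM_level / 100
= 3076 * 80 / 100
= 3076 * 0.8
= 2460.8


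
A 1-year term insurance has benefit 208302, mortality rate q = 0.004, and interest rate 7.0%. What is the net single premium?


NSP = benefit * q * v
v = 1/(1+i) = 0.934579
NSP = 208302 * 0.004 * 0.934579
= 778.6991


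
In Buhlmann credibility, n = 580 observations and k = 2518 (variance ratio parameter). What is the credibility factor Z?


Z = n / (n + k)
= 580 / (580 + 2518)
= 580 / 3098
= 0.1872


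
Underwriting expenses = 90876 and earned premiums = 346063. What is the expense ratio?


Expense ratio = expenses / premiums
= 90876 / 346063
= 0.2626


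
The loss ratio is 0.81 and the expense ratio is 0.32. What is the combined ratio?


Combined ratio = loss ratio + expense ratio
= 0.81 + 0.32
= 1.13


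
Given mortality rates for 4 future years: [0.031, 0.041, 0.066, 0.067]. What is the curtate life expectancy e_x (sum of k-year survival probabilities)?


e_x = sum_{k=1}^{n} k_p_x
k_p_x values:
  1_p_x = 0.969
  2_p_x = 0.929271
  3_p_x = 0.867939
  4_p_x = 0.809787
e_x = 3.576


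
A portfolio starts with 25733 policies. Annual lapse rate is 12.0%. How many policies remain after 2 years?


remaining = initial * (1 - lapse)^years
= 25733 * (1 - 0.12)^2
= 25733 * 0.7744
= 19927.6352


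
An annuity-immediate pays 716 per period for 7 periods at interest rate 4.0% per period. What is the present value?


PV = PMT * (1 - (1+i)^(-n)) / i
= 716 * (1 - (1+0.04)^(-7)) / 0.04
= 716 * (1 - 0.759918) / 0.04
= 716 * 6.002055
= 4297.4711


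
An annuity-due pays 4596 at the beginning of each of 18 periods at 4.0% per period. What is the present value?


PV_due = PMT * (1-(1+i)^(-n))/i * (1+i)
PV_immediate = 58182.1289
PV_due = 58182.1289 * 1.04
= 60509.4141


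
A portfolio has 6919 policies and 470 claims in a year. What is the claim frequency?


frequency = claims / policies
= 470 / 6919
= 0.0679


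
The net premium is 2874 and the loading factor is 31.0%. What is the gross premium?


Gross = net * (1 + loading)
= 2874 * (1 + 0.31)
= 2874 * 1.31
= 3764.94


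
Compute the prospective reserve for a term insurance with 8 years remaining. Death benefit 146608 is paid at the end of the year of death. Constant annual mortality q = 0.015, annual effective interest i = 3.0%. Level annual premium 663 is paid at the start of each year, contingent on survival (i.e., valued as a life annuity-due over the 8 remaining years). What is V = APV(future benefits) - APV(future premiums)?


v = 1/(1+i) = 0.970874
APV(future benefits) per unit = sum_{k=0}^{7} k_p_x * q * v^(k+1) = 0.100164
APV(future benefits) = 146608 * 0.100164 = 14684.894
Life annuity-due factor ä_{x:8} = sum_{k=0}^{7} k_p_x * v^k = 6.877952
APV(future premiums) = 663 * 6.877952 = 4560.0819
V = 14684.894 - 4560.0819
= 10124.8121
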